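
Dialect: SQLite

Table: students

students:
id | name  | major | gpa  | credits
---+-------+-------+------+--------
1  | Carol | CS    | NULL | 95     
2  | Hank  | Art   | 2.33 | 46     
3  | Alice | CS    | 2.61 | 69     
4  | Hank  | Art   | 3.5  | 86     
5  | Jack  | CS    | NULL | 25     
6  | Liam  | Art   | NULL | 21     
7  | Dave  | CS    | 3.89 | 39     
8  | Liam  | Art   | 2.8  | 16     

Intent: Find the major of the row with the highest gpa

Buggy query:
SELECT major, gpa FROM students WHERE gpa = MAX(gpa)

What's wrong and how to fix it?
Bug: MAX(gpa) is an aggregate and cannot be used directly in WHERE

Fix: Wrap MAX in a scalar subquery so WHERE compares against a single value

Corrected query:
SELECT major, gpa FROM students WHERE gpa = (SELECT MAX(gpa) FROM students)

Result:
major | gpa 
------+-----
CS    | 3.89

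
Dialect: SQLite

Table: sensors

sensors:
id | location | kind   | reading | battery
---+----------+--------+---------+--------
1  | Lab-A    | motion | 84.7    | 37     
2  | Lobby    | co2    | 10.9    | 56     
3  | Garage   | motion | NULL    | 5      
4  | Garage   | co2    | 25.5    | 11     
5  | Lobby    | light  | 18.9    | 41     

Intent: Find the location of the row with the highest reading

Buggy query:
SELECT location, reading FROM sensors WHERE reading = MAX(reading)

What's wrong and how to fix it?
Bug: MAX(reading) is an aggregate and cannot be used directly in WHERE

Fix: Wrap MAX in a scalar subquery so WHERE compares against a single value

Corrected query:
SELECT location, reading FROM sensors WHERE reading = (SELECT MAX(reading) FROM sensors)

Result:
location | reading
---------+--------
Lab-A    | 84.7   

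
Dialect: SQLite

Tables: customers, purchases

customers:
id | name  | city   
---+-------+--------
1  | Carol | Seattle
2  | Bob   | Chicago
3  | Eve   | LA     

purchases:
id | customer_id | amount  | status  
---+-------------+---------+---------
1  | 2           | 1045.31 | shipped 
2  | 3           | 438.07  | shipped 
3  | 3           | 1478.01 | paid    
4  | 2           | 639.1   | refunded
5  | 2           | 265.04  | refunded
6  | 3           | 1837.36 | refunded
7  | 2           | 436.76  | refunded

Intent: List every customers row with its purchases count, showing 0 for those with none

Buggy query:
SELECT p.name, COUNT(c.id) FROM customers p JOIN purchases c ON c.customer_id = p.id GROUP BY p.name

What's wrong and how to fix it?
Bug: An inner join excludes parents with zero children

Fix: Use LEFT JOIN so parents without children still appear (COUNT(c.id) gives 0)

Corrected query:
SELECT p.name, COUNT(c.id) FROM customers p LEFT JOIN purchases c ON c.customer_id = p.id GROUP BY p.name

Result:
name  | COUNT(c.id)
------+------------
Bob   | 4          
Carol | 0          
Eve   | 3          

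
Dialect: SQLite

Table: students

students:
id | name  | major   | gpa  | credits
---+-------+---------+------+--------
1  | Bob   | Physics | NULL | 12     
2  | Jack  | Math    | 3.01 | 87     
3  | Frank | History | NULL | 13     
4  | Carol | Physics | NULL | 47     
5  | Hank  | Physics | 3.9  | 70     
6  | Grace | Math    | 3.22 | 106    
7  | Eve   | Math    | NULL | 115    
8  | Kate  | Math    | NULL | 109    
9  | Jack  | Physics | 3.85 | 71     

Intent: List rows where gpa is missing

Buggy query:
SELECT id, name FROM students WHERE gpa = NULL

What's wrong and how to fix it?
Bug: '= NULL' is always unknown in SQL three-valued logic, so no rows match

Fix: Use IS NULL to test for NULL

Corrected query:
SELECT id, name FROM students WHERE gpa IS NULL

Result:
id | name 
---+------
1  | Bob  
3  | Frank
4  | Carol
7  | Eve  
8  | Kate 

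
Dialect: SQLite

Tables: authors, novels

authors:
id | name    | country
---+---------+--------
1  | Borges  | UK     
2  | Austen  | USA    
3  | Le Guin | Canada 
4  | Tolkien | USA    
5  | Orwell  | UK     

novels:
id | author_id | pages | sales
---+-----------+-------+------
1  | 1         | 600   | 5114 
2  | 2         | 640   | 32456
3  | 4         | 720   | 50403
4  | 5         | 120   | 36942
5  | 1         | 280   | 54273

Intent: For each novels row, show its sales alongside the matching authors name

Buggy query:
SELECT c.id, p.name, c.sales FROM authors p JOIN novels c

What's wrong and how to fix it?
Bug: Missing join condition: each novels row is matched to all authors rows instead of just its own

Fix: Add ON c.author_id = p.id to the JOIN

Corrected query:
SELECT c.id, p.name, c.sales FROM authors p JOIN novels c ON c.author_id = p.id

Result:
id | name    | sales
---+---------+------
1  | Borges  | 5114 
2  | Austen  | 32456
3  | Tolkien | 50403
4  | Orwell  | 36942
5  | Borges  | 54273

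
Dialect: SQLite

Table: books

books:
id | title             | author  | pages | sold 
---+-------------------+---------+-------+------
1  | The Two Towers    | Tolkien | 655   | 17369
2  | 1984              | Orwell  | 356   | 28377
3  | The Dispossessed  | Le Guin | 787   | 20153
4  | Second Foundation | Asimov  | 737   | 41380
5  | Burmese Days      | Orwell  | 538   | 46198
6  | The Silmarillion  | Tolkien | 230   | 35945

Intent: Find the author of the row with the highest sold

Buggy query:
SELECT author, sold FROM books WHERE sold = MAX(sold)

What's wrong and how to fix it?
Bug: MAX(sold) is an aggregate and cannot be used directly in WHERE

Fix: Use a subquery: WHERE sold = (SELECT MAX(sold) FROM books)

Corrected query:
SELECT author, sold FROM books WHERE sold = (SELECT MAX(sold) FROM books)

Result:
author | sold 
-------+------
Orwell | 46198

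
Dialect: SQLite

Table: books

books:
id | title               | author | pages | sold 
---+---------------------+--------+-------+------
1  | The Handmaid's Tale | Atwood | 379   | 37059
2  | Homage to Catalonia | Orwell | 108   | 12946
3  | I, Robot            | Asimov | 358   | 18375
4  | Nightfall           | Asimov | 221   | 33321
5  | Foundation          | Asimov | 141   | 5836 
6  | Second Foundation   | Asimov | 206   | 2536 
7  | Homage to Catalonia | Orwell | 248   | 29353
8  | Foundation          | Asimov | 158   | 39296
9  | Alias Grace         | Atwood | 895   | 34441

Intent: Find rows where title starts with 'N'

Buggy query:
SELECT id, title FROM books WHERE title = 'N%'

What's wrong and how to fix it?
Bug: Wildcards only work with LIKE; '=' treats '%' as a literal character

Fix: Replace '=' with LIKE so 'N%' is treated as a pattern

Corrected query:
SELECT id, title FROM books WHERE title LIKE 'N%'

Result:
id | title    
---+----------
4  | Nightfall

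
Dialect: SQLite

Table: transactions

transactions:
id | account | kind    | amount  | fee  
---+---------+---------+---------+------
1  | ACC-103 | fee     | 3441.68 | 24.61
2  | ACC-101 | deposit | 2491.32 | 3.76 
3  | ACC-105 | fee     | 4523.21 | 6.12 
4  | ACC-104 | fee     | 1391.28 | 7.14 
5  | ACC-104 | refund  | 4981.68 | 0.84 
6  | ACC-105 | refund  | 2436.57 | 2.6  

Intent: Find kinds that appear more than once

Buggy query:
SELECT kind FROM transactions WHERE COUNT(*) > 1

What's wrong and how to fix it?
Bug: COUNT(*) is an aggregate and cannot be used in WHERE

Fix: GROUP BY kind, then filter groups with HAVING COUNT(*) > 1

Corrected query:
SELECT kind FROM transactions GROUP BY kind HAVING COUNT(*) > 1

Result:
kind  
------
fee   
refund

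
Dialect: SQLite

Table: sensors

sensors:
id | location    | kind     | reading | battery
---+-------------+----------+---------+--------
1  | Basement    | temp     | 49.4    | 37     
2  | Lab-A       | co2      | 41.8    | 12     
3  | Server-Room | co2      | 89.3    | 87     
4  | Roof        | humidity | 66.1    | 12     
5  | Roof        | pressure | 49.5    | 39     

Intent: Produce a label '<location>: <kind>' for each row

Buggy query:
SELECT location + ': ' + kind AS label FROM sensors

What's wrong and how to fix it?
Bug: SQLite uses || for string concatenation; + coerces text to numbers (yielding 0)

Fix: Use the || operator for string concatenation

Corrected query:
SELECT location || ': ' || kind AS label FROM sensors

Result:
label           
----------------
Basement: temp  
Lab-A: co2      
Server-Room: co2
Roof: humidity  
Roof: pressure  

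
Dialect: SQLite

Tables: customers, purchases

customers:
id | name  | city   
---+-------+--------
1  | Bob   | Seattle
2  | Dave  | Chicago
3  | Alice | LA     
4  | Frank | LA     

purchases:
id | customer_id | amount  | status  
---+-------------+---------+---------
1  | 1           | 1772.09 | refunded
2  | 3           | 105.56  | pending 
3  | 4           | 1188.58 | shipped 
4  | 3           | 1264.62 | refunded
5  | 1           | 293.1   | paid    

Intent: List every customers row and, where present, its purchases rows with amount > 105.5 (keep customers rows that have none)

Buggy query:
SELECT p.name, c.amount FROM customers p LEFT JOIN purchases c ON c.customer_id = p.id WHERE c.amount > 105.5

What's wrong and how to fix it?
Bug: A WHERE condition on the right-hand table after LEFT JOIN drops unmatched parents

Fix: Put 'c.amount > 105.5' in the JOIN's ON clause instead of WHERE

Corrected query:
SELECT p.name, c.amount FROM customers p LEFT JOIN purchases c ON c.customer_id = p.id AND c.amount > 105.5

Result:
name  | amount 
------+--------
Bob   | 293.1  
Bob   | 1772.09
Dave  | NULL   
Alice | 105.56 
Alice | 1264.62
Frank | 1188.58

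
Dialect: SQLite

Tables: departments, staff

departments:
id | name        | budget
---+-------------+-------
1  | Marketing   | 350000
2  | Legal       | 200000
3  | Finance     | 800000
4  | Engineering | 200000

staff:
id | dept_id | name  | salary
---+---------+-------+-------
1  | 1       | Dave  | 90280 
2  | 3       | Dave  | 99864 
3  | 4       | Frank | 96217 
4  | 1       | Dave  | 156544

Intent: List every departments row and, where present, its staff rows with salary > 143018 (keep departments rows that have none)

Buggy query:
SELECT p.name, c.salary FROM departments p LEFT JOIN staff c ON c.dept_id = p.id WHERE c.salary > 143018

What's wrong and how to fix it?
Bug: Filtering c.salary in WHERE discards the NULL rows produced by LEFT JOIN, turning it into an inner join

Fix: Put 'c.salary > 143018' in the JOIN's ON clause instead of WHERE

Corrected query:
SELECT p.name, c.salary FROM departments p LEFT JOIN staff c ON c.dept_id = p.id AND c.salary > 143018

Result:
name        | salary
------------+-------
Marketing   | 156544
Legal       | NULL  
Finance     | NULL  
Engineering | NULL  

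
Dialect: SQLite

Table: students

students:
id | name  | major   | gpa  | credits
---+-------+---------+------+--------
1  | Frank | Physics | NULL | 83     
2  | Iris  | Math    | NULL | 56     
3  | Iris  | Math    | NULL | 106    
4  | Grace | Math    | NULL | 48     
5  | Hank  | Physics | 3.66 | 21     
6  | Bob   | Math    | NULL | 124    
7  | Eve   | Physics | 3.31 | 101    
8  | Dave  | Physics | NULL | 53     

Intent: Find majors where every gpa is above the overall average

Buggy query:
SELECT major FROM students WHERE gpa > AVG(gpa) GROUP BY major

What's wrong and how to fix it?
Bug: AVG() is an aggregate; it can't sit directly in WHERE

Fix: Compute the overall average in a scalar subquery and compare each group's MIN against it in HAVING

Corrected query:
SELECT major FROM students GROUP BY major HAVING MIN(gpa) > (SELECT AVG(gpa) FROM students)

Result:
(no rows)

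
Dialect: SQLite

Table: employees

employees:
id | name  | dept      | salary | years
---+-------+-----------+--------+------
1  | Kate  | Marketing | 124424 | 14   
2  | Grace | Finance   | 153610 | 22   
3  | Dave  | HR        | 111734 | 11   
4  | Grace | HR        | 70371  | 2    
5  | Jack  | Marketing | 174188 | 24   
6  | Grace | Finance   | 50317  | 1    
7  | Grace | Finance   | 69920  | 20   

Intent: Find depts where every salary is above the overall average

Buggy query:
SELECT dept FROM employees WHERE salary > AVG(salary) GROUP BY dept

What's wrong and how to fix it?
Bug: WHERE evaluates per row before aggregation, so AVG() is unavailable

Fix: Use a subquery for AVG and a HAVING MIN(...) filter so the condition holds for every row in the group

Corrected query:
SELECT dept FROM employees GROUP BY dept HAVING MIN(salary) > (SELECT AVG(salary) FROM employees)

Result:
dept     
---------
Marketing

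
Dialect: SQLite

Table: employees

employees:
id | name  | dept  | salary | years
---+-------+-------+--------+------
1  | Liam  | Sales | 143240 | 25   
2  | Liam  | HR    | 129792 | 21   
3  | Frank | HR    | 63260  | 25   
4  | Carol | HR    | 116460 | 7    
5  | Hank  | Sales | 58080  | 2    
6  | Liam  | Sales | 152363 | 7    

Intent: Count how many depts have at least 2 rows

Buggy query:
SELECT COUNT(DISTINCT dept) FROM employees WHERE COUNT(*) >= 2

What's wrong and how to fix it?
Bug: COUNT(*) cannot appear in WHERE; the per-group count doesn't exist yet

Fix: Group first with HAVING COUNT(*) >= 2, then COUNT the resulting groups

Corrected query:
SELECT COUNT(*) FROM (SELECT dept FROM employees GROUP BY dept HAVING COUNT(*) >= 2)

Result:
COUNT(*)
--------
2       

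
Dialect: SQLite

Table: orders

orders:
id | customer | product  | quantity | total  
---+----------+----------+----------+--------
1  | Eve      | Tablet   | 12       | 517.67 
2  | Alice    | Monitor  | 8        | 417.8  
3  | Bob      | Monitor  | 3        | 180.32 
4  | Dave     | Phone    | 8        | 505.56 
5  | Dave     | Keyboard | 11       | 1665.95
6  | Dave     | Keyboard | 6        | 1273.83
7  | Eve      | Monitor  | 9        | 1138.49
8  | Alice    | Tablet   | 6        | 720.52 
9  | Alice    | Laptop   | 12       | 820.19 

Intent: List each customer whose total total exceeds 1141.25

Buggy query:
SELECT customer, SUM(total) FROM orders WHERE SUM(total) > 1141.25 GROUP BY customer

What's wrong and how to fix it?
Bug: WHERE runs before GROUP BY, so aggregates aren't available there

Fix: Move the aggregate condition to a HAVING clause

Corrected query:
SELECT customer, SUM(total) FROM orders GROUP BY customer HAVING SUM(total) > 1141.25

Result:
customer | SUM(total)
---------+-----------
Alice    | 1958.51   
Dave     | 3445.34   
Eve      | 1656.16   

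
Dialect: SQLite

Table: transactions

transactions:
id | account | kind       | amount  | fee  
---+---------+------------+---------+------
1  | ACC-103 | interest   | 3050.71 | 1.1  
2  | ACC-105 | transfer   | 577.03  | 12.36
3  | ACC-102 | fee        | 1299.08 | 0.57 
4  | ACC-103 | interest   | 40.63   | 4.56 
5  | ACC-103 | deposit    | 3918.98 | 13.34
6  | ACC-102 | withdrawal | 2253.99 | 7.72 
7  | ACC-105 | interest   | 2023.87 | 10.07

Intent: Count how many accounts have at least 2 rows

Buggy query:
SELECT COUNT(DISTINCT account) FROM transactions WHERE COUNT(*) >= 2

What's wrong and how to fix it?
Bug: COUNT(*) cannot appear in WHERE; the per-group count doesn't exist yet

Fix: Group first with HAVING COUNT(*) >= 2, then COUNT the resulting groups

Corrected query:
SELECT COUNT(*) FROM (SELECT account FROM transactions GROUP BY account HAVING COUNT(*) >= 2)

Result:
COUNT(*)
--------
3       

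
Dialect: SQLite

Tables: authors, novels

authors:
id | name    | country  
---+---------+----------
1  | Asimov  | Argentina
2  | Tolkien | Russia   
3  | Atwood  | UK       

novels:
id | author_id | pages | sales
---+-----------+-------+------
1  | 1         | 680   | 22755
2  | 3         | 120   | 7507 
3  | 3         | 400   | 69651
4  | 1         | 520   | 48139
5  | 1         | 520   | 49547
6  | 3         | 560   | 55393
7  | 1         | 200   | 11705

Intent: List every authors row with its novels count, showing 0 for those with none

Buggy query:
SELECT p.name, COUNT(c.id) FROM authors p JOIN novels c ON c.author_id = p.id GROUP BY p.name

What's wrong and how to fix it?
Bug: INNER JOIN drops authors rows that have no matching novels rows

Fix: Use LEFT JOIN so parents without children still appear (COUNT(c.id) gives 0)

Corrected query:
SELECT p.name, COUNT(c.id) FROM authors p LEFT JOIN novels c ON c.author_id = p.id GROUP BY p.name

Result:
name    | COUNT(c.id)
--------+------------
Asimov  | 4          
Atwood  | 3          
Tolkien | 0          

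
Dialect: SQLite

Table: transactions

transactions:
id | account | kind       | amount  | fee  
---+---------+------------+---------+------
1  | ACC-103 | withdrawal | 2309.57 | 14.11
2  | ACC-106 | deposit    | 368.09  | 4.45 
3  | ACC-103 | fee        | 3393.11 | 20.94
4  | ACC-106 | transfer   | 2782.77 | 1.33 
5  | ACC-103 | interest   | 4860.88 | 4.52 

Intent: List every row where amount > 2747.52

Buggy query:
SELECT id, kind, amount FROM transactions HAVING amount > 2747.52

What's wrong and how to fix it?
Bug: HAVING filters the output of aggregation, but this query has no GROUP BY and no aggregate functions, so SQLite rejects it (HAVING clause on a non-aggregate query); the condition here is per row

Fix: Replace HAVING with WHERE since the condition applies to individual rows

Corrected query:
SELECT id, kind, amount FROM transactions WHERE amount > 2747.52

Result:
id | kind     | amount 
---+----------+--------
3  | fee      | 3393.11
4  | transfer | 2782.77
5  | interest | 4860.88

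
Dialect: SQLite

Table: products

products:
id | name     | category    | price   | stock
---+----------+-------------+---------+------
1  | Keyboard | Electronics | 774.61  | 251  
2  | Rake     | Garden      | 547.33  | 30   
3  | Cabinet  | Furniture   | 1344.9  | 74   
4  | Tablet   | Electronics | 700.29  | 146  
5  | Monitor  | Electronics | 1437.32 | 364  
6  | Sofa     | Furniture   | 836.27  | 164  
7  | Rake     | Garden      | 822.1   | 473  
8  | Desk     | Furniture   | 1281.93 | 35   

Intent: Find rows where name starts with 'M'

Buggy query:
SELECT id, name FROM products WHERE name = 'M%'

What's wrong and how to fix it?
Bug: Wildcards only work with LIKE; '=' treats '%' as a literal character

Fix: Replace '=' with LIKE so 'M%' is treated as a pattern

Corrected query:
SELECT id, name FROM products WHERE name LIKE 'M%'

Result:
id | name   
---+--------
5  | Monitor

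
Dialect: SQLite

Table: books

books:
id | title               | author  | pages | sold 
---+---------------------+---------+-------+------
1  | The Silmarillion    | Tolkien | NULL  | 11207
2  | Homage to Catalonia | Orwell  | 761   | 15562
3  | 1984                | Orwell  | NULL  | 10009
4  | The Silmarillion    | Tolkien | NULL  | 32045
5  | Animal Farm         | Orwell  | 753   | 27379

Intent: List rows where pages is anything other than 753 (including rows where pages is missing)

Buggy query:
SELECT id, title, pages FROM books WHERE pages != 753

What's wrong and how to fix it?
Bug: Inequality against NULL is unknown, not true; rows with NULL are dropped

Fix: Handle NULL separately with IS NULL alongside the inequality

Corrected query:
SELECT id, title, pages FROM books WHERE pages != 753 OR pages IS NULL

Result:
id | title               | pages
---+---------------------+------
1  | The Silmarillion    | NULL 
2  | Homage to Catalonia | 761  
3  | 1984                | NULL 
4  | The Silmarillion    | NULL 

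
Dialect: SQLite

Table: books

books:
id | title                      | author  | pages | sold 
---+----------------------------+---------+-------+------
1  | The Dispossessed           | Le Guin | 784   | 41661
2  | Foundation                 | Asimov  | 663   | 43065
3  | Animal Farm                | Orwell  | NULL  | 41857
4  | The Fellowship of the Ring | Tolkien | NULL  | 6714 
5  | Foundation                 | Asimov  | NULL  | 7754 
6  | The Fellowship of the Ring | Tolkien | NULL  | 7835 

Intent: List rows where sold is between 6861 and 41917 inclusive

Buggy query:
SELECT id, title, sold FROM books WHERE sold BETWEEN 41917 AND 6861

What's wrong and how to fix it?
Bug: The bounds are reversed; BETWEEN a AND b requires a <= b to match anything

Fix: Swap the bounds so the smaller value comes first

Corrected query:
SELECT id, title, sold FROM books WHERE sold BETWEEN 6861 AND 41917

Result:
id | title                      | sold 
---+----------------------------+------
1  | The Dispossessed           | 41661
3  | Animal Farm                | 41857
5  | Foundation                 | 7754 
6  | The Fellowship of the Ring | 7835 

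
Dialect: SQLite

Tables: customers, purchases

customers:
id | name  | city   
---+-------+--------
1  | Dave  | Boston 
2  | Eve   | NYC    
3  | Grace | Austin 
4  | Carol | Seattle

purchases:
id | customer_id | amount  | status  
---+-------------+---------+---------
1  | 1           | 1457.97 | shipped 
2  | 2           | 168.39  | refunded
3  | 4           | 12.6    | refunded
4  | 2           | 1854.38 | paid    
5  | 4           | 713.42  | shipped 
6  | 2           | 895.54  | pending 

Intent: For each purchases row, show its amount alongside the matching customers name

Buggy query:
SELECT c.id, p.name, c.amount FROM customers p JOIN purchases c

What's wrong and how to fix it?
Bug: JOIN with no ON clause produces a cartesian product; every purchases row pairs with every customers row

Fix: Add ON c.customer_id = p.id to the JOIN

Corrected query:
SELECT c.id, p.name, c.amount FROM customers p JOIN purchases c ON c.customer_id = p.id

Result:
id | name  | amount 
---+-------+--------
1  | Dave  | 1457.97
2  | Eve   | 168.39 
3  | Carol | 12.6   
4  | Eve   | 1854.38
5  | Carol | 713.42 
6  | Eve   | 895.54 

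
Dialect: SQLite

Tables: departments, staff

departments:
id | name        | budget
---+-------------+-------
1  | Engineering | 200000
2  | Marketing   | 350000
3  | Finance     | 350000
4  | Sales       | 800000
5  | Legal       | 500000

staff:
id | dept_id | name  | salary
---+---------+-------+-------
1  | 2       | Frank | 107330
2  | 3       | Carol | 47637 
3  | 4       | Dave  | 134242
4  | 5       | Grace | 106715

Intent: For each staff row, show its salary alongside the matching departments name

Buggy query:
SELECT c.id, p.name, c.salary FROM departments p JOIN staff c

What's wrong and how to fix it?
Bug: Missing join condition: each staff row is matched to all departments rows instead of just its own

Fix: Add ON c.dept_id = p.id to the JOIN

Corrected query:
SELECT c.id, p.name, c.salary FROM departments p JOIN staff c ON c.dept_id = p.id

Result:
id | name      | salary
---+-----------+-------
1  | Marketing | 107330
2  | Finance   | 47637 
3  | Sales     | 134242
4  | Legal     | 106715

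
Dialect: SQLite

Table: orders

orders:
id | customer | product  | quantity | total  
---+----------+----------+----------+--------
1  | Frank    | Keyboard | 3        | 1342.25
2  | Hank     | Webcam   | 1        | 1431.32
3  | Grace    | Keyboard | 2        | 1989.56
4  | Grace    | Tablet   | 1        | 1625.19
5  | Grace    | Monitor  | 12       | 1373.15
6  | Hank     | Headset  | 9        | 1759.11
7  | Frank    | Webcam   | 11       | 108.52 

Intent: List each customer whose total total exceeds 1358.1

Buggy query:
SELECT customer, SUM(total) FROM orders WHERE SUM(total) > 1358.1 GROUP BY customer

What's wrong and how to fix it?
Bug: WHERE runs before GROUP BY, so aggregates aren't available there

Fix: Move the aggregate condition to a HAVING clause

Corrected query:
SELECT customer, SUM(total) FROM orders GROUP BY customer HAVING SUM(total) > 1358.1

Result:
customer | SUM(total)
---------+-----------
Frank    | 1450.77   
Grace    | 4987.9    
Hank     | 3190.43   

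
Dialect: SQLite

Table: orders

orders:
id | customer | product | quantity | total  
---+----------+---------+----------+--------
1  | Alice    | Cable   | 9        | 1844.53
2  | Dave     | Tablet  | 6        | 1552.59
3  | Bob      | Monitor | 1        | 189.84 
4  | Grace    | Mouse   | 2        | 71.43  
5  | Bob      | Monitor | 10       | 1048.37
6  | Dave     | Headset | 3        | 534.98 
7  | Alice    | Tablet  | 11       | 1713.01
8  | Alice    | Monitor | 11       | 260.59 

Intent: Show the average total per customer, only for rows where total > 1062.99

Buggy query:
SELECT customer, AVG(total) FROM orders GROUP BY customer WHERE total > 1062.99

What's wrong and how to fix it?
Bug: Row-level WHERE must come before GROUP BY in the clause order

Fix: Place WHERE between FROM and GROUP BY

Corrected query:
SELECT customer, AVG(total) FROM orders WHERE total > 1062.99 GROUP BY customer

Result:
customer | AVG(total)
---------+-----------
Alice    | 1778.77   
Dave     | 1552.59   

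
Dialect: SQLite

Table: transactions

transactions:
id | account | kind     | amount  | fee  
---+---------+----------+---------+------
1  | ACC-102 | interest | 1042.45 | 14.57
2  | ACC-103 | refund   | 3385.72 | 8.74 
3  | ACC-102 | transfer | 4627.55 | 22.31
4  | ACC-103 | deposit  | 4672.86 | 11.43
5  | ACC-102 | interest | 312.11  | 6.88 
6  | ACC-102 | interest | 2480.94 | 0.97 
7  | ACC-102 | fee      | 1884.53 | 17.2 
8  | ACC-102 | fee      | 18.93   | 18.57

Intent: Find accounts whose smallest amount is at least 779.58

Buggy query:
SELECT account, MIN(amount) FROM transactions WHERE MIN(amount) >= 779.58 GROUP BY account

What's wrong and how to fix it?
Bug: Aggregates like MIN are computed per group after WHERE runs

Fix: Replace WHERE with HAVING after the GROUP BY

Corrected query:
SELECT account, MIN(amount) FROM transactions GROUP BY account HAVING MIN(amount) >= 779.58

Result:
account | MIN(amount)
--------+------------
ACC-103 | 3385.72    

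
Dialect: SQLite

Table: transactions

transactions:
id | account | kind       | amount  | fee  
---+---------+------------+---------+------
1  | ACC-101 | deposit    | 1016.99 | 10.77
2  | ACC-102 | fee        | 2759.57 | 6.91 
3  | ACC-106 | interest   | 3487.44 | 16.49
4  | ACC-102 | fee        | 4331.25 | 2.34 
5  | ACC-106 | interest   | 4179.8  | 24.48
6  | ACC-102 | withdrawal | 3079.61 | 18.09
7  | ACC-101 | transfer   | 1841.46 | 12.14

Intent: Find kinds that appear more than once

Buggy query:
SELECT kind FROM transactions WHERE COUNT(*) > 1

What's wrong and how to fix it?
Bug: COUNT(*) is an aggregate and cannot be used in WHERE

Fix: Group first, then use HAVING for the count condition

Corrected query:
SELECT kind FROM transactions GROUP BY kind HAVING COUNT(*) > 1

Result:
kind    
--------
fee     
interest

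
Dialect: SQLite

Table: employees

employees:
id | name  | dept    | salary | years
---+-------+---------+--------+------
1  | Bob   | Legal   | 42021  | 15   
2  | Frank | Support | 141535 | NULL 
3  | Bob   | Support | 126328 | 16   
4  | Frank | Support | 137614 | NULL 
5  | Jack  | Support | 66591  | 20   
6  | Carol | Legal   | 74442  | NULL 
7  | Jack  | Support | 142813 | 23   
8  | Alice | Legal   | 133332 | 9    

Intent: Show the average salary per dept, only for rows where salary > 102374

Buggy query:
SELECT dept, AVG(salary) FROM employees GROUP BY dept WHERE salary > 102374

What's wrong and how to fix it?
Bug: WHERE cannot follow GROUP BY

Fix: Place WHERE between FROM and GROUP BY

Corrected query:
SELECT dept, AVG(salary) FROM employees WHERE salary > 102374 GROUP BY dept

Result:
dept    | AVG(salary)
--------+------------
Legal   | 133332     
Support | 137072.5   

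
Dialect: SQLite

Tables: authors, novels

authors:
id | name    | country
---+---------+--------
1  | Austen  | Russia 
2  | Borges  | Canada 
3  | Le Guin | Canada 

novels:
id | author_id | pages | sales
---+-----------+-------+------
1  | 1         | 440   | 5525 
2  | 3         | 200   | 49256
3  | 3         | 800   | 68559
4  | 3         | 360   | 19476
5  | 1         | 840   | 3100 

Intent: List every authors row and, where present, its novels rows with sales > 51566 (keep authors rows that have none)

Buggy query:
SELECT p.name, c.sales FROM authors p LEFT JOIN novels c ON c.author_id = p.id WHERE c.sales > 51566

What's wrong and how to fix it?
Bug: Filtering c.sales in WHERE discards the NULL rows produced by LEFT JOIN, turning it into an inner join

Fix: Move the right-table condition into the ON clause so unmatched parents are kept

Corrected query:
SELECT p.name, c.sales FROM authors p LEFT JOIN novels c ON c.author_id = p.id AND c.sales > 51566

Result:
name    | sales
--------+------
Austen  | NULL 
Borges  | NULL 
Le Guin | 68559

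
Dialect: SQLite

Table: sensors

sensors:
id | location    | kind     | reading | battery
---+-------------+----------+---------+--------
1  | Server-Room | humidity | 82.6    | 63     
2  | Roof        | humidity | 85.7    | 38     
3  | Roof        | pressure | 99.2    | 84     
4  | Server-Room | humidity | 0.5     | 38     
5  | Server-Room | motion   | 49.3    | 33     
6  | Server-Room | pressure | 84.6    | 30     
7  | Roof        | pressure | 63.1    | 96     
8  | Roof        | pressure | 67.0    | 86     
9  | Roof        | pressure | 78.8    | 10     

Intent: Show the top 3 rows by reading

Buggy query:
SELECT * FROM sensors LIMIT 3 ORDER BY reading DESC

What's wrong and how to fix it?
Bug: ORDER BY cannot follow LIMIT; LIMIT is the final clause

Fix: Swap the clauses: ORDER BY first, then LIMIT

Corrected query:
SELECT * FROM sensors ORDER BY reading DESC LIMIT 3

Result:
id | location    | kind     | reading | battery
---+-------------+----------+---------+--------
3  | Roof        | pressure | 99.2    | 84     
2  | Roof        | humidity | 85.7    | 38     
6  | Server-Room | pressure | 84.6    | 30     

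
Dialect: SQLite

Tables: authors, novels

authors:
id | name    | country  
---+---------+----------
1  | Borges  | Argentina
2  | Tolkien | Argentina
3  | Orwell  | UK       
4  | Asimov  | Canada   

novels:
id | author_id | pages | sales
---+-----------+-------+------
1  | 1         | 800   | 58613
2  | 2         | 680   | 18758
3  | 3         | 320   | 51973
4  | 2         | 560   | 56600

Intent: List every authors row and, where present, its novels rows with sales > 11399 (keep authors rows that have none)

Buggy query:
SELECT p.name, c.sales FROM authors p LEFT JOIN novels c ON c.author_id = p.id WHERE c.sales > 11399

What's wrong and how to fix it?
Bug: Filtering c.sales in WHERE discards the NULL rows produced by LEFT JOIN, turning it into an inner join

Fix: Move the right-table condition into the ON clause so unmatched parents are kept

Corrected query:
SELECT p.name, c.sales FROM authors p LEFT JOIN novels c ON c.author_id = p.id AND c.sales > 11399

Result:
name    | sales
--------+------
Borges  | 58613
Tolkien | 18758
Tolkien | 56600
Orwell  | 51973
Asimov  | NULL 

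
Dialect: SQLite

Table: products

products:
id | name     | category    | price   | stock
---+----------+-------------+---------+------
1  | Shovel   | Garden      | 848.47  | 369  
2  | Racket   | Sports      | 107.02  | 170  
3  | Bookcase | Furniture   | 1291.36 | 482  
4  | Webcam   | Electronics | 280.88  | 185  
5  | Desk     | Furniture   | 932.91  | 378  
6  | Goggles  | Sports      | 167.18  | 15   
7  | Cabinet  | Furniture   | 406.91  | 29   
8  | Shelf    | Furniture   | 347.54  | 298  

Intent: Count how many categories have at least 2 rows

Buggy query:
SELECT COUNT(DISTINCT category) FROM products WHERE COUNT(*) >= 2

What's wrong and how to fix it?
Bug: COUNT(*) cannot appear in WHERE; the per-group count doesn't exist yet

Fix: Use a subquery that GROUPs and filters with HAVING, then count its rows

Corrected query:
SELECT COUNT(*) FROM (SELECT category FROM products GROUP BY category HAVING COUNT(*) >= 2)

Result:
COUNT(*)
--------
2       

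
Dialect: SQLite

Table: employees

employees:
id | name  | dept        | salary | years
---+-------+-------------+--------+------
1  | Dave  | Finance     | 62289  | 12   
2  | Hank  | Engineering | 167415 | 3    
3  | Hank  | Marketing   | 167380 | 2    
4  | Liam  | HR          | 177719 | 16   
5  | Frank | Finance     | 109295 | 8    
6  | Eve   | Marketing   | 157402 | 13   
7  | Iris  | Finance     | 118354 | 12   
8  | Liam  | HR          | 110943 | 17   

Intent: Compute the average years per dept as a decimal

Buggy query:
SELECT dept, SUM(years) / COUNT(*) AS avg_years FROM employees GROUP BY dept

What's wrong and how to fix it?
Bug: Both operands are integers, so '/' performs integer division and truncates

Fix: Cast one side to REAL so the division keeps the fractional part

Corrected query:
SELECT dept, SUM(years) * 1.0 / COUNT(*) AS avg_years FROM employees GROUP BY dept

Result:
dept        | avg_years
------------+----------
Engineering | 3        
Finance     | 10.666667
HR          | 16.5     
Marketing   | 7.5      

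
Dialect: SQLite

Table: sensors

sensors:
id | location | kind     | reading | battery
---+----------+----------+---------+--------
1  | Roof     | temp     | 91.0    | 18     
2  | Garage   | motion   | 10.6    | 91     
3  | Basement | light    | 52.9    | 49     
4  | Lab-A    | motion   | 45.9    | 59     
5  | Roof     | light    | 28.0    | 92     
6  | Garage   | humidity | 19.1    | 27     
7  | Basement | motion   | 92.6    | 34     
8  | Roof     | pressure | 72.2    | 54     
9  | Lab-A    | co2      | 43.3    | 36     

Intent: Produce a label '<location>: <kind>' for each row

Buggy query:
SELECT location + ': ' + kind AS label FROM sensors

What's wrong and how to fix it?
Bug: '+' is numeric addition; on text columns SQLite converts them to 0 instead of concatenating

Fix: Use the || operator for string concatenation

Corrected query:
SELECT location || ': ' || kind AS label FROM sensors

Result:
label           
----------------
Roof: temp      
Garage: motion  
Basement: light 
Lab-A: motion   
Roof: light     
Garage: humidity
Basement: motion
Roof: pressure  
Lab-A: co2      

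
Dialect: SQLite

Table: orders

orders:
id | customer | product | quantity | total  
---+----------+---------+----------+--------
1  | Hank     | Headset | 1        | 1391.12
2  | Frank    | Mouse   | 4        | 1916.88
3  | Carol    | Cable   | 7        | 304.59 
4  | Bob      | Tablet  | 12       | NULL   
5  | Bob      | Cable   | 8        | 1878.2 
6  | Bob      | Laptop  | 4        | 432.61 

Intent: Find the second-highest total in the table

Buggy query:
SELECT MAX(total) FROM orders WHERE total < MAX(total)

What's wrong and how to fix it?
Bug: MAX(total) on the right of the comparison is an aggregate-in-WHERE error

Fix: Put the inner MAX in a scalar subquery

Corrected query:
SELECT MAX(total) FROM orders WHERE total < (SELECT MAX(total) FROM orders)

Result:
MAX(total)
----------
1878.2    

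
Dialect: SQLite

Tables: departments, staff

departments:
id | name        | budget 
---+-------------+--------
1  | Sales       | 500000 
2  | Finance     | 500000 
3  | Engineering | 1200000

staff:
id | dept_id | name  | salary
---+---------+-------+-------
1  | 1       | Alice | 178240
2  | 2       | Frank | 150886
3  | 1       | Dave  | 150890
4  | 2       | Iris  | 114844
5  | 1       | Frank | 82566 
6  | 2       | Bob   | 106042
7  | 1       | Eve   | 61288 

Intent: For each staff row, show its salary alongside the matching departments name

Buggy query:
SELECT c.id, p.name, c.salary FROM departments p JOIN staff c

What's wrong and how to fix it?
Bug: Missing join condition: each staff row is matched to all departments rows instead of just its own

Fix: Specify the join condition linking the foreign key to the parent id

Corrected query:
SELECT c.id, p.name, c.salary FROM departments p JOIN staff c ON c.dept_id = p.id

Result:
id | name    | salary
---+---------+-------
1  | Sales   | 178240
2  | Finance | 150886
3  | Sales   | 150890
4  | Finance | 114844
5  | Sales   | 82566 
6  | Finance | 106042
7  | Sales   | 61288 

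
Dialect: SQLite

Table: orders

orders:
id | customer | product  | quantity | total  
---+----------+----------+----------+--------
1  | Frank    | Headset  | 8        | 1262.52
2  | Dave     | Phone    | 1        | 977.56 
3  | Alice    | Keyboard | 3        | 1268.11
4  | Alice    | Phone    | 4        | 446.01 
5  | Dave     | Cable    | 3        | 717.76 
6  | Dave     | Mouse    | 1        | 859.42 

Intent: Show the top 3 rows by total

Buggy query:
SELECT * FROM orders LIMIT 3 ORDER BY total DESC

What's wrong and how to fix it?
Bug: LIMIT must come after ORDER BY

Fix: Sort with ORDER BY, then apply LIMIT

Corrected query:
SELECT * FROM orders ORDER BY total DESC LIMIT 3

Result:
id | customer | product  | quantity | total  
---+----------+----------+----------+--------
3  | Alice    | Keyboard | 3        | 1268.11
1  | Frank    | Headset  | 8        | 1262.52
2  | Dave     | Phone    | 1        | 977.56 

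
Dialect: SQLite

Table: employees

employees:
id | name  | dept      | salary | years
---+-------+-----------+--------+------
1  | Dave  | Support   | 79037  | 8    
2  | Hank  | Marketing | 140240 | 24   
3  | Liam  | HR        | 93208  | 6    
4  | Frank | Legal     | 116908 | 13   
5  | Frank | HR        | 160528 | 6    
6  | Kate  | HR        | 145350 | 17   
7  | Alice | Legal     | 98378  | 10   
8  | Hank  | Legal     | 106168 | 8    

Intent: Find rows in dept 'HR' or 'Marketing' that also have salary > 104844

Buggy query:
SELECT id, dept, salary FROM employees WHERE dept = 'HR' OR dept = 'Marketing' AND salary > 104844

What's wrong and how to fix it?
Bug: Without parentheses, AND is evaluated before OR, so the salary filter only applies to the 'Marketing' branch

Fix: Group the OR with parentheses (or use IN), then AND the threshold

Corrected query:
SELECT id, dept, salary FROM employees WHERE (dept = 'HR' OR dept = 'Marketing') AND salary > 104844

Result:
id | dept      | salary
---+-----------+-------
2  | Marketing | 140240
5  | HR        | 160528
6  | HR        | 145350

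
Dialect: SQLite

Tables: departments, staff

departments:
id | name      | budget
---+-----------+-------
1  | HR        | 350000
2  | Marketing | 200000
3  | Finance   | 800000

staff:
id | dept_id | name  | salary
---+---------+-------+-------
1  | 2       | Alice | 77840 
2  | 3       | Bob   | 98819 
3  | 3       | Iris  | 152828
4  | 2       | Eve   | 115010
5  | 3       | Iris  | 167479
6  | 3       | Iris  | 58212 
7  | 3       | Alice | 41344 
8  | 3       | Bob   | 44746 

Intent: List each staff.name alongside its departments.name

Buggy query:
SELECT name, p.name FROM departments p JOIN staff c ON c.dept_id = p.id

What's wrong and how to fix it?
Bug: 'name' exists in both joined tables, so the database can't tell which one is meant

Fix: Qualify the column with its table alias (c.name)

Corrected query:
SELECT c.name, p.name FROM departments p JOIN staff c ON c.dept_id = p.id

Result:
name  | name     
------+----------
Alice | Marketing
Bob   | Finance  
Iris  | Finance  
Eve   | Marketing
Iris  | Finance  
Iris  | Finance  
Alice | Finance  
Bob   | Finance  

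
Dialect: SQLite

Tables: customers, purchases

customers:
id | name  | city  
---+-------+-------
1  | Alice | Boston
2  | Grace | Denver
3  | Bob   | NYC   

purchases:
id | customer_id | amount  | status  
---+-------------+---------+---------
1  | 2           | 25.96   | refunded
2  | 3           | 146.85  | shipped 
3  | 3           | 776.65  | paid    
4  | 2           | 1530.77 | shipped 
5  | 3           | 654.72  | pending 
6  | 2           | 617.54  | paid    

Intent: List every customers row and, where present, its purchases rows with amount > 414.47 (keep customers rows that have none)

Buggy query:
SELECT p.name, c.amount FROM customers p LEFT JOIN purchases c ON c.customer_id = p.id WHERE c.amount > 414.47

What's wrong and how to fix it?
Bug: Filtering c.amount in WHERE discards the NULL rows produced by LEFT JOIN, turning it into an inner join

Fix: Move the right-table condition into the ON clause so unmatched parents are kept

Corrected query:
SELECT p.name, c.amount FROM customers p LEFT JOIN purchases c ON c.customer_id = p.id AND c.amount > 414.47

Result:
name  | amount 
------+--------
Alice | NULL   
Grace | 617.54 
Grace | 1530.77
Bob   | 654.72 
Bob   | 776.65 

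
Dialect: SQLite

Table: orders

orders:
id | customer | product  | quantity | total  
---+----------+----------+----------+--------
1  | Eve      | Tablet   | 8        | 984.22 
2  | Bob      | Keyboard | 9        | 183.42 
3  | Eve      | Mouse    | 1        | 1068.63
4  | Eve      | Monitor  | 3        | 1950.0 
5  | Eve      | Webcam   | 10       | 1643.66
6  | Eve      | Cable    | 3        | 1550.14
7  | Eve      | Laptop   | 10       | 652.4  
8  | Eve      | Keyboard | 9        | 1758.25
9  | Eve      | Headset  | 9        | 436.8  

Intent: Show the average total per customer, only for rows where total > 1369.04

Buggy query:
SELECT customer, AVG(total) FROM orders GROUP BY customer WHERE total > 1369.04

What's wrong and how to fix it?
Bug: WHERE cannot follow GROUP BY

Fix: Move the WHERE clause before GROUP BY

Corrected query:
SELECT customer, AVG(total) FROM orders WHERE total > 1369.04 GROUP BY customer

Result:
customer | AVG(total)
---------+-----------
Eve      | 1725.5125 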